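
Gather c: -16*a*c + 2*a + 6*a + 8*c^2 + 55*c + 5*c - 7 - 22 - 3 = 8*a + 8*c^2 + c*(60 - 16*a) - 32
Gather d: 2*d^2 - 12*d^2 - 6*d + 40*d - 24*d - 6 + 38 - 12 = -10*d^2 + 10*d + 20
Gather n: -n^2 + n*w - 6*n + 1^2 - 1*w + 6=-n^2 + n*(w - 6) - w + 7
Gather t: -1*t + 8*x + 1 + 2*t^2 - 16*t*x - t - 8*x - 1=2*t^2 + t*(-16*x - 2)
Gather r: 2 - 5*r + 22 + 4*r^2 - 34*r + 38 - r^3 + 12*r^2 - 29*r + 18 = -r^3 + 16*r^2 - 68*r + 80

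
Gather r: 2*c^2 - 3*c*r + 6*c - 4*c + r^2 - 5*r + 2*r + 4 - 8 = 2*c^2 + 2*c + r^2 + r*(-3*c - 3) - 4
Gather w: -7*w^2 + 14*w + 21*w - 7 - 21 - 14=-7*w^2 + 35*w - 42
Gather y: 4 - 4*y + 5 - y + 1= 10 - 5*y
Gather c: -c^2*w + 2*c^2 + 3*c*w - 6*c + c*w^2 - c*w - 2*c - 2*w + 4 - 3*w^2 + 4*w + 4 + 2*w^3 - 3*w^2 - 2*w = c^2*(2 - w) + c*(w^2 + 2*w - 8) + 2*w^3 - 6*w^2 + 8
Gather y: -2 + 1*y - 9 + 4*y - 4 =5*y - 15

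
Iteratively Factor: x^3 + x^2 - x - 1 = (x + 1)*(x^2 - 1) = (x - 1)*(x + 1)*(x + 1)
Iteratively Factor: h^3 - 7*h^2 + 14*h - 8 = (h - 1)*(h^2 - 6*h + 8) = (h - 4)*(h - 1)*(h - 2)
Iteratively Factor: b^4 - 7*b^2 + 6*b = (b)*(b^3 - 7*b + 6) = b*(b - 2)*(b^2 + 2*b - 3) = b*(b - 2)*(b - 1)*(b + 3)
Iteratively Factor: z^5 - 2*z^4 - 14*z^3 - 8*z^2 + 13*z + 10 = (z - 1)*(z^4 - z^3 - 15*z^2 - 23*z - 10) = (z - 1)*(z + 2)*(z^3 - 3*z^2 - 9*z - 5) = (z - 1)*(z + 1)*(z + 2)*(z^2 - 4*z - 5) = (z - 5)*(z - 1)*(z + 1)*(z + 2)*(z + 1)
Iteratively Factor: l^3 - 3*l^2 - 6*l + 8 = (l - 4)*(l^2 + l - 2) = (l - 4)*(l - 1)*(l + 2)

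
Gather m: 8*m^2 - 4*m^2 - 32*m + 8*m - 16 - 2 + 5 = 4*m^2 - 24*m - 13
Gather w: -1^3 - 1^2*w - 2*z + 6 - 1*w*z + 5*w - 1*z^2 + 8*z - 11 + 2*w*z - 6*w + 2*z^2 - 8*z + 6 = w*(z - 2) + z^2 - 2*z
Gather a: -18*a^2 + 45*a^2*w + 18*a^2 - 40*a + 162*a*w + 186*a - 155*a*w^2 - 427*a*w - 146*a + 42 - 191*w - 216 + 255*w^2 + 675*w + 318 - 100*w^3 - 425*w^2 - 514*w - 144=45*a^2*w + a*(-155*w^2 - 265*w) - 100*w^3 - 170*w^2 - 30*w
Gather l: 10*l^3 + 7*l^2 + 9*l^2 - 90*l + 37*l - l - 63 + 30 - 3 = 10*l^3 + 16*l^2 - 54*l - 36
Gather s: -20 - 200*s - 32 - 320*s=-520*s - 52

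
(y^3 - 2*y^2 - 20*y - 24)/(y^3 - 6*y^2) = 1 + 4/y + 4/y^2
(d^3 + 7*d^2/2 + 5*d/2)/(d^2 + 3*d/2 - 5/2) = d*(d + 1)/(d - 1)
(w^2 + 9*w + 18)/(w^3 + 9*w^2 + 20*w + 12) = (w + 3)/(w^2 + 3*w + 2)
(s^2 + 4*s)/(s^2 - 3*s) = (s + 4)/(s - 3)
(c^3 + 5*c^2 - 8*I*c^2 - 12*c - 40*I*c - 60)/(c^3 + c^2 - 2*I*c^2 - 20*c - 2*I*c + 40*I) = (c - 6*I)/(c - 4)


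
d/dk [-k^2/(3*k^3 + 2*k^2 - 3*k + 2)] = k*(3*k^3 + 3*k - 4)/(9*k^6 + 12*k^5 - 14*k^4 + 17*k^2 - 12*k + 4)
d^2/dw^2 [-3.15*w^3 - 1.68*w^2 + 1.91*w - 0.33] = -18.9*w - 3.36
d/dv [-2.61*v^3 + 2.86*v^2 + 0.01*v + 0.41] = -7.83*v^2 + 5.72*v + 0.01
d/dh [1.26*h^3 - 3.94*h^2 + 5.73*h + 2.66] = 3.78*h^2 - 7.88*h + 5.73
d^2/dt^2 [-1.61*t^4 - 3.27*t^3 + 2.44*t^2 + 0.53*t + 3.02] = -19.32*t^2 - 19.62*t + 4.88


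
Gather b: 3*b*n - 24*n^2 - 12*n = 3*b*n - 24*n^2 - 12*n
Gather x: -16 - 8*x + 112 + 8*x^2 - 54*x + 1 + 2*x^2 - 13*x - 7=10*x^2 - 75*x + 90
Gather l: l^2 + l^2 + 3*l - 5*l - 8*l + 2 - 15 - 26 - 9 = 2*l^2 - 10*l - 48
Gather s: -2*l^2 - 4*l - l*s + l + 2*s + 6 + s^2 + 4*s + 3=-2*l^2 - 3*l + s^2 + s*(6 - l) + 9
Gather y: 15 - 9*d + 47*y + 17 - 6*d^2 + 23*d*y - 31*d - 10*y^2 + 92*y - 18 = -6*d^2 - 40*d - 10*y^2 + y*(23*d + 139) + 14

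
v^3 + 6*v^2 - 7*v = v*(v - 1)*(v + 7)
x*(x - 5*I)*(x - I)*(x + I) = x^4 - 5*I*x^3 + x^2 - 5*I*x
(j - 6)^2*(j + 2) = j^3 - 10*j^2 + 12*j + 72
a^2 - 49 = (a - 7)*(a + 7)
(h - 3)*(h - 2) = h^2 - 5*h + 6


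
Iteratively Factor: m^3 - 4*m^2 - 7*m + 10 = (m + 2)*(m^2 - 6*m + 5) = (m - 1)*(m + 2)*(m - 5)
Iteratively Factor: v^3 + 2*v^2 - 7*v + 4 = (v + 4)*(v^2 - 2*v + 1) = (v - 1)*(v + 4)*(v - 1)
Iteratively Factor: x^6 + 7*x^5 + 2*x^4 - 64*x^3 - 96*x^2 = (x + 4)*(x^5 + 3*x^4 - 10*x^3 - 24*x^2) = (x + 4)^2*(x^4 - x^3 - 6*x^2) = (x + 2)*(x + 4)^2*(x^3 - 3*x^2) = (x - 3)*(x + 2)*(x + 4)^2*(x^2) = x*(x - 3)*(x + 2)*(x + 4)^2*(x)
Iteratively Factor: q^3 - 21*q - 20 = (q - 5)*(q^2 + 5*q + 4) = (q - 5)*(q + 4)*(q + 1)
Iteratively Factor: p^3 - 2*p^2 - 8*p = (p - 4)*(p^2 + 2*p) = p*(p - 4)*(p + 2)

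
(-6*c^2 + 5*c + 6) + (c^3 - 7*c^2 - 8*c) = c^3 - 13*c^2 - 3*c + 6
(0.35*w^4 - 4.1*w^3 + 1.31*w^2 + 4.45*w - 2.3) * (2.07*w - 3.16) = 0.7245*w^5 - 9.593*w^4 + 15.6677*w^3 + 5.0719*w^2 - 18.823*w + 7.268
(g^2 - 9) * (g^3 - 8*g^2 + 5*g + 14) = g^5 - 8*g^4 - 4*g^3 + 86*g^2 - 45*g - 126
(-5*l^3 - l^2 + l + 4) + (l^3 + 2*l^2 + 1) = -4*l^3 + l^2 + l + 5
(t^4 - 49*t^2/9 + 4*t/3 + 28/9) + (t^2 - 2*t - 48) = t^4 - 40*t^2/9 - 2*t/3 - 404/9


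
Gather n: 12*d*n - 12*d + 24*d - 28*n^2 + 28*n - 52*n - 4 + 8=12*d - 28*n^2 + n*(12*d - 24) + 4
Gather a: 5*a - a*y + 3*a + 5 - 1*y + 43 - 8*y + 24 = a*(8 - y) - 9*y + 72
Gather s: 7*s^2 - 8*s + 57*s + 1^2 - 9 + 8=7*s^2 + 49*s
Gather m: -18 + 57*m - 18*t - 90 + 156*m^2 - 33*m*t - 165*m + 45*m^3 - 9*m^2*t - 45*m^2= 45*m^3 + m^2*(111 - 9*t) + m*(-33*t - 108) - 18*t - 108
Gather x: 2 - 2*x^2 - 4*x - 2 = -2*x^2 - 4*x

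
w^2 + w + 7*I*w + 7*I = (w + 1)*(w + 7*I)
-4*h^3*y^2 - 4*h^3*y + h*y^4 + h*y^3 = y*(-2*h + y)*(2*h + y)*(h*y + h)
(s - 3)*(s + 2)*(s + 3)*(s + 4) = s^4 + 6*s^3 - s^2 - 54*s - 72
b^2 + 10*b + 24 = (b + 4)*(b + 6)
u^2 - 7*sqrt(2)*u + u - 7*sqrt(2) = (u + 1)*(u - 7*sqrt(2))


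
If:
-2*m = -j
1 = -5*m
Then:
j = -2/5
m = -1/5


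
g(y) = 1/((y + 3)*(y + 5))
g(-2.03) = 0.35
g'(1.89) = -0.01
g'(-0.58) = -0.06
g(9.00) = 0.01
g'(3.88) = -0.00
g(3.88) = 0.02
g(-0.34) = 0.08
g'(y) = -1/((y + 3)*(y + 5)^2) - 1/((y + 3)^2*(y + 5)) = 2*(-y - 4)/(y^4 + 16*y^3 + 94*y^2 + 240*y + 225)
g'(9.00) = 0.00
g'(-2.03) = -0.47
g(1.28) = 0.04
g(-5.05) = 9.76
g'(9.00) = 0.00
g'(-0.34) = -0.05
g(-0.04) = 0.07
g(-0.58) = 0.09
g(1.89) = 0.03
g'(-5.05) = 199.88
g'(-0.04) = -0.04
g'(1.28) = -0.01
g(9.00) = 0.01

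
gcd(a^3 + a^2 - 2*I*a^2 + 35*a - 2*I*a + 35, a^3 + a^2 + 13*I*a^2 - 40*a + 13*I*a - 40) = a^2 + a*(1 + 5*I) + 5*I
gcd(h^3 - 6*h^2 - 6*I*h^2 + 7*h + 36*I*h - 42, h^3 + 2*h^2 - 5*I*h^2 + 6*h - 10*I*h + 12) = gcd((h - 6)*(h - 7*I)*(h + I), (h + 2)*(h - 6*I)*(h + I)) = h + I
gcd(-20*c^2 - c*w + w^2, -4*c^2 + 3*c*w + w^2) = 4*c + w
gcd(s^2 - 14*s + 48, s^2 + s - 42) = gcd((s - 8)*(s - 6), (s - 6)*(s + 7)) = s - 6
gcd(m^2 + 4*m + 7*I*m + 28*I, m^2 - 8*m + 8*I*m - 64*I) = 1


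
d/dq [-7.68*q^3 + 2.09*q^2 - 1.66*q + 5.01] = -23.04*q^2 + 4.18*q - 1.66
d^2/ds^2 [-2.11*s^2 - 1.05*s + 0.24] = -4.22000000000000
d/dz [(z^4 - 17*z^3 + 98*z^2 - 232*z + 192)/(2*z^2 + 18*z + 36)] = (z^5 + 5*z^4 - 117*z^3 + 98*z^2 + 1572*z - 2952)/(z^4 + 18*z^3 + 117*z^2 + 324*z + 324)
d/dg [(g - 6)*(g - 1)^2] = (g - 1)*(3*g - 13)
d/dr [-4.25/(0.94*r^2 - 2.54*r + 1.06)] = (7.99*r - 10.795)/(0.94*r^2 - 2.54*r + 1.06)^2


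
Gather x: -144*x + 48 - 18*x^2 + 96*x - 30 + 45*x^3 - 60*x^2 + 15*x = 45*x^3 - 78*x^2 - 33*x + 18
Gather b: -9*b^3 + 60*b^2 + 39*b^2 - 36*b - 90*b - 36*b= -9*b^3 + 99*b^2 - 162*b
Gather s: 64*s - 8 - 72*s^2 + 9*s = -72*s^2 + 73*s - 8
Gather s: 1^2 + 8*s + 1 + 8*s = 16*s + 2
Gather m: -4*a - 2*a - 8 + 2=-6*a - 6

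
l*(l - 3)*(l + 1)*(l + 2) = l^4 - 7*l^2 - 6*l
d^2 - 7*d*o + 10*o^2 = (d - 5*o)*(d - 2*o)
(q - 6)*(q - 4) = q^2 - 10*q + 24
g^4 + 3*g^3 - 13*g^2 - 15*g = g*(g - 3)*(g + 1)*(g + 5)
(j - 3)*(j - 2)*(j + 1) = j^3 - 4*j^2 + j + 6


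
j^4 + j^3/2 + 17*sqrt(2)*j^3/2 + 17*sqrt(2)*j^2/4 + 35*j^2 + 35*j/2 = j*(j + 1/2)*(j + 7*sqrt(2)/2)*(j + 5*sqrt(2))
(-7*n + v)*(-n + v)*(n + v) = 7*n^3 - n^2*v - 7*n*v^2 + v^3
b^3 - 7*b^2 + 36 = (b - 6)*(b - 3)*(b + 2)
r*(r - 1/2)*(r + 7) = r^3 + 13*r^2/2 - 7*r/2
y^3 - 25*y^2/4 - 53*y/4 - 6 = (y - 8)*(y + 3/4)*(y + 1)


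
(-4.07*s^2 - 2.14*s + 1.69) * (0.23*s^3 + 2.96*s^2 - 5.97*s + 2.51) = -0.9361*s^5 - 12.5394*s^4 + 18.3522*s^3 + 7.5625*s^2 - 15.4607*s + 4.2419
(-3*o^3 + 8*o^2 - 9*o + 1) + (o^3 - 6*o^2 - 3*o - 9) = -2*o^3 + 2*o^2 - 12*o - 8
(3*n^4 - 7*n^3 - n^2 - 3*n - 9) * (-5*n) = -15*n^5 + 35*n^4 + 5*n^3 + 15*n^2 + 45*n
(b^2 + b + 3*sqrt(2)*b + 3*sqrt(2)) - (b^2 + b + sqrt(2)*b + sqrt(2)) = 2*sqrt(2)*b + 2*sqrt(2)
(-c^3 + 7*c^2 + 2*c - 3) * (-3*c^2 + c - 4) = 3*c^5 - 22*c^4 + 5*c^3 - 17*c^2 - 11*c + 12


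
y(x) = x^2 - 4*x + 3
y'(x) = 2*x - 4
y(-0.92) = 7.53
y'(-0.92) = -5.84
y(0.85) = 0.32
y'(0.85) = -2.30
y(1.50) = -0.75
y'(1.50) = -1.00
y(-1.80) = 13.44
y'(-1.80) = -7.60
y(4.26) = 4.11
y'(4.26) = 4.52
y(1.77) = -0.95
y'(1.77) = -0.46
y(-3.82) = 32.87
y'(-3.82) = -11.64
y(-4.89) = 46.47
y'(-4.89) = -13.78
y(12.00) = 99.00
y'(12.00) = 20.00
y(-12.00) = 195.00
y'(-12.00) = -28.00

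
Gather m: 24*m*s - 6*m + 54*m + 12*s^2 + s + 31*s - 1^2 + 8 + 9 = m*(24*s + 48) + 12*s^2 + 32*s + 16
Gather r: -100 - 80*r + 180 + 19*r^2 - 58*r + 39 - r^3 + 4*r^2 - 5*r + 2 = -r^3 + 23*r^2 - 143*r + 121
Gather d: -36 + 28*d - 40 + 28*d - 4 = 56*d - 80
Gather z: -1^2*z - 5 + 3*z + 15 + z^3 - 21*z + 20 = z^3 - 19*z + 30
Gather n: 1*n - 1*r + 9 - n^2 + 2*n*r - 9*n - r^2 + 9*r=-n^2 + n*(2*r - 8) - r^2 + 8*r + 9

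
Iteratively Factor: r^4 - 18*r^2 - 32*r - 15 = (r + 1)*(r^3 - r^2 - 17*r - 15) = (r + 1)^2*(r^2 - 2*r - 15) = (r + 1)^2*(r + 3)*(r - 5)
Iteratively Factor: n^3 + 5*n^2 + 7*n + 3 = (n + 3)*(n^2 + 2*n + 1) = (n + 1)*(n + 3)*(n + 1)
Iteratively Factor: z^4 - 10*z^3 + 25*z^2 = (z)*(z^3 - 10*z^2 + 25*z) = z*(z - 5)*(z^2 - 5*z) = z*(z - 5)^2*(z)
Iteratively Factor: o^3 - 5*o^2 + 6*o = (o - 3)*(o^2 - 2*o) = (o - 3)*(o - 2)*(o)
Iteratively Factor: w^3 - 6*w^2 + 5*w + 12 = (w - 4)*(w^2 - 2*w - 3) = (w - 4)*(w - 3)*(w + 1)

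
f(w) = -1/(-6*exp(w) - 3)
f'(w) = -6*exp(w)/(-6*exp(w) - 3)^2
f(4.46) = 0.00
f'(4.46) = -0.00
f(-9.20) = 0.33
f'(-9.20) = -0.00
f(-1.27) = 0.21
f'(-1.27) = -0.08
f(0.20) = 0.10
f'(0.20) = -0.07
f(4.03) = 0.00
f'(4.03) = -0.00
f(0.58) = 0.07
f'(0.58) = -0.06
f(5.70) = 0.00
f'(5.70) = -0.00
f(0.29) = 0.09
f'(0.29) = -0.07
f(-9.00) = 0.33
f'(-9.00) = 0.00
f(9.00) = 0.00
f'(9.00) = 0.00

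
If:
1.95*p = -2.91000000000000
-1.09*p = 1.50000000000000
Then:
No Solution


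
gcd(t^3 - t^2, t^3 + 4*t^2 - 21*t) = t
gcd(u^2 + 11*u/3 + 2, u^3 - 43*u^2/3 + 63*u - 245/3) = 1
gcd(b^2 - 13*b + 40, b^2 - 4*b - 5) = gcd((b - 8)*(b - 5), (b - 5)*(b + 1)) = b - 5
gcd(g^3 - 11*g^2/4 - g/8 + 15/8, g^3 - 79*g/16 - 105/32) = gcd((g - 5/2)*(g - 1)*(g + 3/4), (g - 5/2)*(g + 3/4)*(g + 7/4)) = g^2 - 7*g/4 - 15/8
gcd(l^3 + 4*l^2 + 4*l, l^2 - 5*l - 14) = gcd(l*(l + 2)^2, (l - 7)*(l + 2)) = l + 2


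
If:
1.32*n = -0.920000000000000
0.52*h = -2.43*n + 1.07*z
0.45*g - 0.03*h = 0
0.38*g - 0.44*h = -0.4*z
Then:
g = -0.19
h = -2.87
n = -0.70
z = -2.98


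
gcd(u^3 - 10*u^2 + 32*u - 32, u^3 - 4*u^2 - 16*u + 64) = u^2 - 8*u + 16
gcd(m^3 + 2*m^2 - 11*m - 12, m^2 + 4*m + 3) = m + 1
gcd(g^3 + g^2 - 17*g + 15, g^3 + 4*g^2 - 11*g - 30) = g^2 + 2*g - 15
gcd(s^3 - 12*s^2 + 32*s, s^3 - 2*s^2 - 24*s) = s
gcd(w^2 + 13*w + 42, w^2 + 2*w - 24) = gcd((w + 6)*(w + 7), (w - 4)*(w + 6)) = w + 6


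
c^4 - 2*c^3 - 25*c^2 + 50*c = c*(c - 5)*(c - 2)*(c + 5)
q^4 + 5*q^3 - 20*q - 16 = (q - 2)*(q + 1)*(q + 2)*(q + 4)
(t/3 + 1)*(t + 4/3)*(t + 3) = t^3/3 + 22*t^2/9 + 17*t/3 + 4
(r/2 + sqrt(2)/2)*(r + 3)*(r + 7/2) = r^3/2 + sqrt(2)*r^2/2 + 13*r^2/4 + 13*sqrt(2)*r/4 + 21*r/4 + 21*sqrt(2)/4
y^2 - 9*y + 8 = (y - 8)*(y - 1)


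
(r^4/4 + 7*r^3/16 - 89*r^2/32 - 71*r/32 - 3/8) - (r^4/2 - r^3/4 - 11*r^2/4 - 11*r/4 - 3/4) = -r^4/4 + 11*r^3/16 - r^2/32 + 17*r/32 + 3/8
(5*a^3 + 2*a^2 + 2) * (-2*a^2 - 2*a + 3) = -10*a^5 - 14*a^4 + 11*a^3 + 2*a^2 - 4*a + 6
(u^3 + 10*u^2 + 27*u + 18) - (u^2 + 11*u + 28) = u^3 + 9*u^2 + 16*u - 10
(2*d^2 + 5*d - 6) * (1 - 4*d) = -8*d^3 - 18*d^2 + 29*d - 6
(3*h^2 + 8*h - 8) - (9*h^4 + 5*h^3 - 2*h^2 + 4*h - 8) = -9*h^4 - 5*h^3 + 5*h^2 + 4*h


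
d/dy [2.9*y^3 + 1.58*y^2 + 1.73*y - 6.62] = 8.7*y^2 + 3.16*y + 1.73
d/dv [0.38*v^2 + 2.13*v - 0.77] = 0.76*v + 2.13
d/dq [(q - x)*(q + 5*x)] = 2*q + 4*x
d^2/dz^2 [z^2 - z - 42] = 2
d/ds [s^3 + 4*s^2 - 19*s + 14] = 3*s^2 + 8*s - 19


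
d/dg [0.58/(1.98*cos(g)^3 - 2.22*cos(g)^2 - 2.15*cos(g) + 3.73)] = (3.4452*cos(g)^2 - 2.5752*cos(g) - 1.247)*sin(g)/(1.98*cos(g)^3 - 2.22*cos(g)^2 - 2.15*cos(g) + 3.73)^2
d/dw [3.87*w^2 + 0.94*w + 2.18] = 7.74*w + 0.94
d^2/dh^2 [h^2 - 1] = 2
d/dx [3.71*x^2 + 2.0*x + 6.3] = 7.42*x + 2.0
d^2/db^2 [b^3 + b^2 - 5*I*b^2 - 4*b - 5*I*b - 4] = 6*b + 2 - 10*I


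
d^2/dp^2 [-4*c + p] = 0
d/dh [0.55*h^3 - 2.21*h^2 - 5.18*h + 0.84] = 1.65*h^2 - 4.42*h - 5.18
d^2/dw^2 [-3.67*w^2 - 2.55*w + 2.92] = -7.34000000000000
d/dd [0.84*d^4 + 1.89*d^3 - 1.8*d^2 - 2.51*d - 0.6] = 3.36*d^3 + 5.67*d^2 - 3.6*d - 2.51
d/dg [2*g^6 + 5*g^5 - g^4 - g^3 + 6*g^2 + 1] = g*(12*g^4 + 25*g^3 - 4*g^2 - 3*g + 12)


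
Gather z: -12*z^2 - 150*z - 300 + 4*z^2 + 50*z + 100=-8*z^2 - 100*z - 200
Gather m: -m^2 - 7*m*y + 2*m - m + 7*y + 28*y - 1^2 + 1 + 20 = -m^2 + m*(1 - 7*y) + 35*y + 20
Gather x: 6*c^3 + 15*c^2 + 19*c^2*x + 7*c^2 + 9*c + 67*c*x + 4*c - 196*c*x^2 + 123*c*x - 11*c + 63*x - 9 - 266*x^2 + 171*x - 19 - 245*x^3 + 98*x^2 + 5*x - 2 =6*c^3 + 22*c^2 + 2*c - 245*x^3 + x^2*(-196*c - 168) + x*(19*c^2 + 190*c + 239) - 30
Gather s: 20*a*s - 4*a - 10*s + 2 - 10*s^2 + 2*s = -4*a - 10*s^2 + s*(20*a - 8) + 2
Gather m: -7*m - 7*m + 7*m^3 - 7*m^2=7*m^3 - 7*m^2 - 14*m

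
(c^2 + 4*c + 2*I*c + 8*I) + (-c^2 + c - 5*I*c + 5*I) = 5*c - 3*I*c + 13*I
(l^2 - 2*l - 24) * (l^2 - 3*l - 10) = l^4 - 5*l^3 - 28*l^2 + 92*l + 240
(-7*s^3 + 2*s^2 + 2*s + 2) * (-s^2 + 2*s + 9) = 7*s^5 - 16*s^4 - 61*s^3 + 20*s^2 + 22*s + 18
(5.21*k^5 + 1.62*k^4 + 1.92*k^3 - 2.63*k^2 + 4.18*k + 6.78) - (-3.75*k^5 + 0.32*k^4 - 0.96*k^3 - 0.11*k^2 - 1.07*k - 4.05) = 8.96*k^5 + 1.3*k^4 + 2.88*k^3 - 2.52*k^2 + 5.25*k + 10.83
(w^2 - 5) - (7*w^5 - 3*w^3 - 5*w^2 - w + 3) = -7*w^5 + 3*w^3 + 6*w^2 + w - 8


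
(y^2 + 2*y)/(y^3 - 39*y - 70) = y/(y^2 - 2*y - 35)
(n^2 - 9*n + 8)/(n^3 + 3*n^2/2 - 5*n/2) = 2*(n - 8)/(n*(2*n + 5))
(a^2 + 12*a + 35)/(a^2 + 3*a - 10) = (a + 7)/(a - 2)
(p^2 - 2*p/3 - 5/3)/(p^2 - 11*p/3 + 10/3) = (p + 1)/(p - 2)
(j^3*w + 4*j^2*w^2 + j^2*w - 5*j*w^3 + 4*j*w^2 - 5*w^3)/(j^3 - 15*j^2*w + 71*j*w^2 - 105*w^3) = w*(j^3 + 4*j^2*w + j^2 - 5*j*w^2 + 4*j*w - 5*w^2)/(j^3 - 15*j^2*w + 71*j*w^2 - 105*w^3)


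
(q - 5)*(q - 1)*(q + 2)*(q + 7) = q^4 + 3*q^3 - 35*q^2 - 39*q + 70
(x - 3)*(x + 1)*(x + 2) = x^3 - 7*x - 6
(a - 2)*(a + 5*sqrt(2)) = a^2 - 2*a + 5*sqrt(2)*a - 10*sqrt(2)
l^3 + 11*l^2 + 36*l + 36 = (l + 2)*(l + 3)*(l + 6)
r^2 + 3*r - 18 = (r - 3)*(r + 6)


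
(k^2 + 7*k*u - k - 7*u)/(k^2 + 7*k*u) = (k - 1)/k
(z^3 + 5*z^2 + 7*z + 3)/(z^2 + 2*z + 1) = z + 3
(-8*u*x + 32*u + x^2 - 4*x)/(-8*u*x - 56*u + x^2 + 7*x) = (x - 4)/(x + 7)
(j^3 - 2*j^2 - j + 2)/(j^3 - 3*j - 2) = (j - 1)/(j + 1)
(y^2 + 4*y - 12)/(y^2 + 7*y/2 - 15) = 2*(y - 2)/(2*y - 5)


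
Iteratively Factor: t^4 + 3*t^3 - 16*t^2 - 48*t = (t)*(t^3 + 3*t^2 - 16*t - 48) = t*(t + 3)*(t^2 - 16) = t*(t - 4)*(t + 3)*(t + 4)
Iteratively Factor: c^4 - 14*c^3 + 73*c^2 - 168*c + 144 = (c - 4)*(c^3 - 10*c^2 + 33*c - 36) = (c - 4)*(c - 3)*(c^2 - 7*c + 12) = (c - 4)*(c - 3)^2*(c - 4)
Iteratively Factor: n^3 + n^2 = (n)*(n^2 + n) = n^2*(n + 1)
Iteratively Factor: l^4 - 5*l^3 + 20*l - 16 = (l + 2)*(l^3 - 7*l^2 + 14*l - 8) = (l - 4)*(l + 2)*(l^2 - 3*l + 2) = (l - 4)*(l - 1)*(l + 2)*(l - 2)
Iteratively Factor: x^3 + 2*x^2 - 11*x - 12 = (x + 1)*(x^2 + x - 12) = (x - 3)*(x + 1)*(x + 4)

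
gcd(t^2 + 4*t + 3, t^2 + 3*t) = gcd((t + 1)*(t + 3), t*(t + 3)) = t + 3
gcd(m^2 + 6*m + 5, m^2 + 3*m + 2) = m + 1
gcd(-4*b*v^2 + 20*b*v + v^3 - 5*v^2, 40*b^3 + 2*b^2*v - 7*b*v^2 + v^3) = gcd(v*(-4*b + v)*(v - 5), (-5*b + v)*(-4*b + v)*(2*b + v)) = -4*b + v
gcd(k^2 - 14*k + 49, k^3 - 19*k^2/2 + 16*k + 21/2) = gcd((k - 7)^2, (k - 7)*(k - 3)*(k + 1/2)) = k - 7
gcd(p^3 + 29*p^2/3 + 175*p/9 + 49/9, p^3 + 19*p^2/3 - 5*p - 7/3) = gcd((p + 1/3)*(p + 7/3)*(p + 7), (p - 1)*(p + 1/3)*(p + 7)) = p^2 + 22*p/3 + 7/3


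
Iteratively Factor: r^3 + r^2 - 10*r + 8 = (r - 2)*(r^2 + 3*r - 4) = (r - 2)*(r + 4)*(r - 1)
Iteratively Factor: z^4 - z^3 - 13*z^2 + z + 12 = (z - 4)*(z^3 + 3*z^2 - z - 3) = (z - 4)*(z - 1)*(z^2 + 4*z + 3) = (z - 4)*(z - 1)*(z + 3)*(z + 1)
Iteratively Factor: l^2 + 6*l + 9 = (l + 3)*(l + 3)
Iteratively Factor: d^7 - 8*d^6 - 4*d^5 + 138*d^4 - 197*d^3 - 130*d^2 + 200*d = (d + 1)*(d^6 - 9*d^5 + 5*d^4 + 133*d^3 - 330*d^2 + 200*d) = (d - 2)*(d + 1)*(d^5 - 7*d^4 - 9*d^3 + 115*d^2 - 100*d) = (d - 5)*(d - 2)*(d + 1)*(d^4 - 2*d^3 - 19*d^2 + 20*d) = (d - 5)*(d - 2)*(d + 1)*(d + 4)*(d^3 - 6*d^2 + 5*d) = (d - 5)^2*(d - 2)*(d + 1)*(d + 4)*(d^2 - d) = d*(d - 5)^2*(d - 2)*(d + 1)*(d + 4)*(d - 1)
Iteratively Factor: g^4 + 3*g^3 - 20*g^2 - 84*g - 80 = (g + 4)*(g^3 - g^2 - 16*g - 20) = (g - 5)*(g + 4)*(g^2 + 4*g + 4) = (g - 5)*(g + 2)*(g + 4)*(g + 2)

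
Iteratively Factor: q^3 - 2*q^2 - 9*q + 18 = (q - 2)*(q^2 - 9) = (q - 3)*(q - 2)*(q + 3)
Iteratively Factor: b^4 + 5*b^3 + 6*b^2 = (b)*(b^3 + 5*b^2 + 6*b) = b^2*(b^2 + 5*b + 6) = b^2*(b + 3)*(b + 2)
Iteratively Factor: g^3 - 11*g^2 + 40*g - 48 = (g - 3)*(g^2 - 8*g + 16) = (g - 4)*(g - 3)*(g - 4)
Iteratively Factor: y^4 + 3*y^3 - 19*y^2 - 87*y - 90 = (y + 3)*(y^3 - 19*y - 30) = (y - 5)*(y + 3)*(y^2 + 5*y + 6) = (y - 5)*(y + 3)^2*(y + 2)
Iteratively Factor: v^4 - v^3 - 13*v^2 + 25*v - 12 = (v + 4)*(v^3 - 5*v^2 + 7*v - 3) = (v - 1)*(v + 4)*(v^2 - 4*v + 3) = (v - 1)^2*(v + 4)*(v - 3)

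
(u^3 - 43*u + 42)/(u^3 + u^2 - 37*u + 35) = (u - 6)/(u - 5)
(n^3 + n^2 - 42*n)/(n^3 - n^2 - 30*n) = (n + 7)/(n + 5)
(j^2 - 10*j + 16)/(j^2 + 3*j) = (j^2 - 10*j + 16)/(j*(j + 3))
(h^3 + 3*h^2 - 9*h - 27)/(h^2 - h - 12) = (h^2 - 9)/(h - 4)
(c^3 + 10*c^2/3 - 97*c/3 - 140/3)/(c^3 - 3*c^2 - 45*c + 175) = (c + 4/3)/(c - 5)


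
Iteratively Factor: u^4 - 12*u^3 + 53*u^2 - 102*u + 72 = (u - 3)*(u^3 - 9*u^2 + 26*u - 24) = (u - 3)^2*(u^2 - 6*u + 8) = (u - 4)*(u - 3)^2*(u - 2)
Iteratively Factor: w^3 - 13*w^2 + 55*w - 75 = (w - 3)*(w^2 - 10*w + 25) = (w - 5)*(w - 3)*(w - 5)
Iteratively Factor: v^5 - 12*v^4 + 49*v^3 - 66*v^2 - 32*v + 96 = (v + 1)*(v^4 - 13*v^3 + 62*v^2 - 128*v + 96) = (v - 3)*(v + 1)*(v^3 - 10*v^2 + 32*v - 32) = (v - 4)*(v - 3)*(v + 1)*(v^2 - 6*v + 8) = (v - 4)*(v - 3)*(v - 2)*(v + 1)*(v - 4)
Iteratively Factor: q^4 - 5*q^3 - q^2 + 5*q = (q - 5)*(q^3 - q) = q*(q - 5)*(q^2 - 1) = q*(q - 5)*(q + 1)*(q - 1)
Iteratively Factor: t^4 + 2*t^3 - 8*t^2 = (t + 4)*(t^3 - 2*t^2) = t*(t + 4)*(t^2 - 2*t) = t*(t - 2)*(t + 4)*(t)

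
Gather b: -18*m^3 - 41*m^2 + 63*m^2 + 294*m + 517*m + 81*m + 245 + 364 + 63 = -18*m^3 + 22*m^2 + 892*m + 672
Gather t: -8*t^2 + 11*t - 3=-8*t^2 + 11*t - 3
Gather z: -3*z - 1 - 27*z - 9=-30*z - 10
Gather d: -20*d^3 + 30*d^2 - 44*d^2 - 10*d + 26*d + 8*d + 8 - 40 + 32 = -20*d^3 - 14*d^2 + 24*d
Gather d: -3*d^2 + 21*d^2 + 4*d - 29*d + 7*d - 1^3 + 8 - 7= 18*d^2 - 18*d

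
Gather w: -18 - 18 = -36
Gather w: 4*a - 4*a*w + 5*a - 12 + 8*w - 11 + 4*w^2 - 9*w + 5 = 9*a + 4*w^2 + w*(-4*a - 1) - 18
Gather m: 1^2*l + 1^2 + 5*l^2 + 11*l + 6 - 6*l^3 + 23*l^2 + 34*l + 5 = -6*l^3 + 28*l^2 + 46*l + 12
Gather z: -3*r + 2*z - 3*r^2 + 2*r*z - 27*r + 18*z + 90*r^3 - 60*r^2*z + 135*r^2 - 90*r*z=90*r^3 + 132*r^2 - 30*r + z*(-60*r^2 - 88*r + 20)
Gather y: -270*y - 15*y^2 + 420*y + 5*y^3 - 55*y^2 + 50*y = 5*y^3 - 70*y^2 + 200*y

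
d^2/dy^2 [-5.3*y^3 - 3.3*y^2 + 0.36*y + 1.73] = -31.8*y - 6.6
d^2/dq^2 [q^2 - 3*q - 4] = 2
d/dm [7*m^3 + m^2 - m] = 21*m^2 + 2*m - 1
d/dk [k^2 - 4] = 2*k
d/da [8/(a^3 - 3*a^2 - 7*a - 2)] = 8*(-3*a^2 + 6*a + 7)/(-a^3 + 3*a^2 + 7*a + 2)^2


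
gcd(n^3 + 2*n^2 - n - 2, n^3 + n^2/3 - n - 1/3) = n^2 - 1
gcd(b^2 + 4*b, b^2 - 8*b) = b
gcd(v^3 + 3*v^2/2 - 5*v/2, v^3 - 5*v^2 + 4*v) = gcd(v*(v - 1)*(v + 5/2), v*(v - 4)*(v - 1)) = v^2 - v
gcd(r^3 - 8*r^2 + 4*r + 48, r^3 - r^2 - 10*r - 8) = r^2 - 2*r - 8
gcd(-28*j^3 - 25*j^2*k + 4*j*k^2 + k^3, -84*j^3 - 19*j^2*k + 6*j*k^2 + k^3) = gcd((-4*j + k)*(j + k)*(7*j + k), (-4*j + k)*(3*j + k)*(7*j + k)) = 28*j^2 - 3*j*k - k^2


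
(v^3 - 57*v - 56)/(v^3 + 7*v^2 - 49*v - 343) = (v^2 - 7*v - 8)/(v^2 - 49)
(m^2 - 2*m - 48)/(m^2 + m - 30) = (m - 8)/(m - 5)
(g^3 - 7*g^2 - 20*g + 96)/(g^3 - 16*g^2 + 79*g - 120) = (g + 4)/(g - 5)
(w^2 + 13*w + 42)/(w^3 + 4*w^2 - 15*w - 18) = (w + 7)/(w^2 - 2*w - 3)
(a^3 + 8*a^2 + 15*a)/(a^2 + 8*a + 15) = a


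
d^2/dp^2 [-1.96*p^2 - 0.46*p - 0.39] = -3.92000000000000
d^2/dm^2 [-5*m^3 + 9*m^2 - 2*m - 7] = 18 - 30*m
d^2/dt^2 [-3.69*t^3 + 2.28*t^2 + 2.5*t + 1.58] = 4.56 - 22.14*t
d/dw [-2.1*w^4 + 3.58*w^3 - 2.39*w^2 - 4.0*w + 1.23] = -8.4*w^3 + 10.74*w^2 - 4.78*w - 4.0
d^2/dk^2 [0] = 0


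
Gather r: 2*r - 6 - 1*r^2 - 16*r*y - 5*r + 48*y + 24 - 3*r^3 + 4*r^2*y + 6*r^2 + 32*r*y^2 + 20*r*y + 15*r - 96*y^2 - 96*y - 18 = -3*r^3 + r^2*(4*y + 5) + r*(32*y^2 + 4*y + 12) - 96*y^2 - 48*y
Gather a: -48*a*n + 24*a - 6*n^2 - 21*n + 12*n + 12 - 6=a*(24 - 48*n) - 6*n^2 - 9*n + 6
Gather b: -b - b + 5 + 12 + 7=24 - 2*b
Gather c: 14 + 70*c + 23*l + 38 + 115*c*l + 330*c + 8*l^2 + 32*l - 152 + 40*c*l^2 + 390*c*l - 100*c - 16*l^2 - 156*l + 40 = c*(40*l^2 + 505*l + 300) - 8*l^2 - 101*l - 60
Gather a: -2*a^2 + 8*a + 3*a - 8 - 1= -2*a^2 + 11*a - 9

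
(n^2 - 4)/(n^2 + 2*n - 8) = (n + 2)/(n + 4)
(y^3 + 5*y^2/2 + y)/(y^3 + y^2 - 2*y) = (y + 1/2)/(y - 1)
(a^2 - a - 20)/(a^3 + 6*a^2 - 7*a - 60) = (a - 5)/(a^2 + 2*a - 15)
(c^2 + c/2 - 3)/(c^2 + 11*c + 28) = (c^2 + c/2 - 3)/(c^2 + 11*c + 28)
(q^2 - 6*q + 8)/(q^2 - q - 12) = (q - 2)/(q + 3)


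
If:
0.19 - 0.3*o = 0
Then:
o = 0.63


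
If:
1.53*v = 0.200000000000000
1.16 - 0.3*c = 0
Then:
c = 3.87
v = 0.13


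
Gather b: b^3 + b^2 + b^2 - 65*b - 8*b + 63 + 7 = b^3 + 2*b^2 - 73*b + 70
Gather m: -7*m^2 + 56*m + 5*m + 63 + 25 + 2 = -7*m^2 + 61*m + 90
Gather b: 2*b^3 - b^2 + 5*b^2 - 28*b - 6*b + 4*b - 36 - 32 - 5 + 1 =2*b^3 + 4*b^2 - 30*b - 72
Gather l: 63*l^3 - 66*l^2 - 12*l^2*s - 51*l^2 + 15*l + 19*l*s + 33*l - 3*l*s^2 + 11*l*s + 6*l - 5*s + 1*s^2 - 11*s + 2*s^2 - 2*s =63*l^3 + l^2*(-12*s - 117) + l*(-3*s^2 + 30*s + 54) + 3*s^2 - 18*s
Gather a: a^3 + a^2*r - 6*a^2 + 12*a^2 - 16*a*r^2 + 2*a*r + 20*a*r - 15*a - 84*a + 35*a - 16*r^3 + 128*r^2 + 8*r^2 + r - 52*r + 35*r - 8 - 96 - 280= a^3 + a^2*(r + 6) + a*(-16*r^2 + 22*r - 64) - 16*r^3 + 136*r^2 - 16*r - 384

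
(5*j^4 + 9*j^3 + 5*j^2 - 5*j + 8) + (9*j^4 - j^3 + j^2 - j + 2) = 14*j^4 + 8*j^3 + 6*j^2 - 6*j + 10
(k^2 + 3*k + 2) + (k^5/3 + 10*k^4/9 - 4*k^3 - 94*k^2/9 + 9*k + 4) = k^5/3 + 10*k^4/9 - 4*k^3 - 85*k^2/9 + 12*k + 6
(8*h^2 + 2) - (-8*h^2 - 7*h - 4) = 16*h^2 + 7*h + 6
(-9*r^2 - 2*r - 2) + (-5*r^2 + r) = -14*r^2 - r - 2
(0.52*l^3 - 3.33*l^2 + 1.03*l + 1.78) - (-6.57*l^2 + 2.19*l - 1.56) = 0.52*l^3 + 3.24*l^2 - 1.16*l + 3.34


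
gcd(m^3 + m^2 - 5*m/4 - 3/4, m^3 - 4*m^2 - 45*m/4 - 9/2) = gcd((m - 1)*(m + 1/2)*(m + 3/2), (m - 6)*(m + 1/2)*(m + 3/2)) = m^2 + 2*m + 3/4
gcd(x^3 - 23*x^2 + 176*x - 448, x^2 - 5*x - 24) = x - 8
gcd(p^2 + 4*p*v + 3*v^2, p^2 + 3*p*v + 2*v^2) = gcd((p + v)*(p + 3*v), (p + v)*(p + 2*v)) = p + v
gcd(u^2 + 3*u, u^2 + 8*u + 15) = u + 3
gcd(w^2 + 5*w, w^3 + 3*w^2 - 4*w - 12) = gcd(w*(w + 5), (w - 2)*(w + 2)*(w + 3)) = 1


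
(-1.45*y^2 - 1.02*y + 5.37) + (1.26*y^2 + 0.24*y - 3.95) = -0.19*y^2 - 0.78*y + 1.42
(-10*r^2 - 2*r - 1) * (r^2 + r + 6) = -10*r^4 - 12*r^3 - 63*r^2 - 13*r - 6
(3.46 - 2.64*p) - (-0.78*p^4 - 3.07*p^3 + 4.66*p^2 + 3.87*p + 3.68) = 0.78*p^4 + 3.07*p^3 - 4.66*p^2 - 6.51*p - 0.22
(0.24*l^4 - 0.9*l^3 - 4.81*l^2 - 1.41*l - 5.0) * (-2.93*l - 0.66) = -0.7032*l^5 + 2.4786*l^4 + 14.6873*l^3 + 7.3059*l^2 + 15.5806*l + 3.3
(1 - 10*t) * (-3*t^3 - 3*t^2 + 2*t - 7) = 30*t^4 + 27*t^3 - 23*t^2 + 72*t - 7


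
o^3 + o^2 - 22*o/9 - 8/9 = (o - 4/3)*(o + 1/3)*(o + 2)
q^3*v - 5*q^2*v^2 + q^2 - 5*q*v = q*(q - 5*v)*(q*v + 1)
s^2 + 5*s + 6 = (s + 2)*(s + 3)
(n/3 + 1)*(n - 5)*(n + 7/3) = n^3/3 + n^2/9 - 59*n/9 - 35/3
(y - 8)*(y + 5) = y^2 - 3*y - 40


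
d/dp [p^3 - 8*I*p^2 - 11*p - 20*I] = 3*p^2 - 16*I*p - 11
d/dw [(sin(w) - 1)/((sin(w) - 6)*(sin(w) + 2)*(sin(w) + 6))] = (-2*sin(w)^3 + sin(w)^2 + 4*sin(w) - 108)*cos(w)/((sin(w) - 6)^2*(sin(w) + 2)^2*(sin(w) + 6)^2)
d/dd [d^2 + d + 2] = 2*d + 1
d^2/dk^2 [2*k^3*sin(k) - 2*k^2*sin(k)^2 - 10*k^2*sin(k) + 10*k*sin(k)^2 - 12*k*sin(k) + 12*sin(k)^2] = -2*k^3*sin(k) + 10*k^2*sin(k) + 12*k^2*cos(k) - 4*k^2*cos(2*k) + 24*k*sin(k) - 8*k*sin(2*k) - 40*k*cos(k) + 20*k*cos(2*k) - 20*sin(k) + 20*sin(2*k) - 24*cos(k) + 26*cos(2*k) - 2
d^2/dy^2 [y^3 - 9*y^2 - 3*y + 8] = 6*y - 18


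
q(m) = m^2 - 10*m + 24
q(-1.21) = 37.56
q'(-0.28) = -10.56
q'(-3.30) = -16.60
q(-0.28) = 26.88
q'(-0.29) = -10.58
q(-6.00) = 120.00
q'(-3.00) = -16.00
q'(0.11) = -9.78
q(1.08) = 14.37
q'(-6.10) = -22.20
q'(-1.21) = -12.42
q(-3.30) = 67.89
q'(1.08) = -7.84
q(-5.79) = 115.42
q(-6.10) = 122.21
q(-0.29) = 26.98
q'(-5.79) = -21.58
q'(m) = 2*m - 10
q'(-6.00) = -22.00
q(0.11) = 22.91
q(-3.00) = 63.00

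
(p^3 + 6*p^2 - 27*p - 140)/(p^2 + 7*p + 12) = (p^2 + 2*p - 35)/(p + 3)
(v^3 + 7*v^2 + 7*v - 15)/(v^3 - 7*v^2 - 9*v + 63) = (v^2 + 4*v - 5)/(v^2 - 10*v + 21)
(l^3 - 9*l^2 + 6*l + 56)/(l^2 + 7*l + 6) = (l^3 - 9*l^2 + 6*l + 56)/(l^2 + 7*l + 6)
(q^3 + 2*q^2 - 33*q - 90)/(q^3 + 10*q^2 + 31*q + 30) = (q - 6)/(q + 2)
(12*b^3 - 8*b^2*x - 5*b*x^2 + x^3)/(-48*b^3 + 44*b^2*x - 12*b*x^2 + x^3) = (-2*b^2 + b*x + x^2)/(8*b^2 - 6*b*x + x^2)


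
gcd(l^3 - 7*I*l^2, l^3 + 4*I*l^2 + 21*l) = l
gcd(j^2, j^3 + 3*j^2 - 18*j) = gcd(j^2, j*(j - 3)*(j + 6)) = j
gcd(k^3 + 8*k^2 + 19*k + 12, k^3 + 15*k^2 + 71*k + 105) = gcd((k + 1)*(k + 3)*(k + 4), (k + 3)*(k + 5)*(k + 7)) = k + 3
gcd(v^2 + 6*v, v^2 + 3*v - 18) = v + 6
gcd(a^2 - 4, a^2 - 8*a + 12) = a - 2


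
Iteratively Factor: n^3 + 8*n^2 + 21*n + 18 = (n + 3)*(n^2 + 5*n + 6) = (n + 2)*(n + 3)*(n + 3)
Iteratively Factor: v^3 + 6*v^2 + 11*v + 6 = (v + 1)*(v^2 + 5*v + 6) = (v + 1)*(v + 2)*(v + 3)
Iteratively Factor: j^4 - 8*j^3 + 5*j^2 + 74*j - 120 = (j - 2)*(j^3 - 6*j^2 - 7*j + 60) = (j - 4)*(j - 2)*(j^2 - 2*j - 15) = (j - 5)*(j - 4)*(j - 2)*(j + 3)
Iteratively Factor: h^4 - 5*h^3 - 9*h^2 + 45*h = (h - 5)*(h^3 - 9*h) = h*(h - 5)*(h^2 - 9) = h*(h - 5)*(h + 3)*(h - 3)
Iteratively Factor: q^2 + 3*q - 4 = (q - 1)*(q + 4)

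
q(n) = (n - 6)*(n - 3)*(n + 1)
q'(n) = (n - 6)*(n - 3) + (n - 6)*(n + 1) + (n - 3)*(n + 1) = 3*n^2 - 16*n + 9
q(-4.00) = -210.00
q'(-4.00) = 121.00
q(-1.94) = -36.87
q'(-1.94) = 51.33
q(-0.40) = 13.06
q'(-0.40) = 15.88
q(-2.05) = -42.69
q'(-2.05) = 54.41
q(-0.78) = 5.64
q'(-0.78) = 23.31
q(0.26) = 19.82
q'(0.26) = 5.04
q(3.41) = -4.68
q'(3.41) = -10.68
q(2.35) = 7.95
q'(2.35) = -12.03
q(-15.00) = -5292.00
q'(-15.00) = 924.00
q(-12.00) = -2970.00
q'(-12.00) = 633.00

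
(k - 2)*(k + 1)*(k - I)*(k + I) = k^4 - k^3 - k^2 - k - 2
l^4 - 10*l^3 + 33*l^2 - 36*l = l*(l - 4)*(l - 3)^2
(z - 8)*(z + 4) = z^2 - 4*z - 32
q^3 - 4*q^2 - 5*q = q*(q - 5)*(q + 1)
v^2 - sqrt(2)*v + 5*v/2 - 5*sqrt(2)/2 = (v + 5/2)*(v - sqrt(2))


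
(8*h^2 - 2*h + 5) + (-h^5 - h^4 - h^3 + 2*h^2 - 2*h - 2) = -h^5 - h^4 - h^3 + 10*h^2 - 4*h + 3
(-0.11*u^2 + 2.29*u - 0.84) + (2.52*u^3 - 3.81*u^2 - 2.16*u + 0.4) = 2.52*u^3 - 3.92*u^2 + 0.13*u - 0.44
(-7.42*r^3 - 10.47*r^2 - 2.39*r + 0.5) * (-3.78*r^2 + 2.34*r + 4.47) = 28.0476*r^5 + 22.2138*r^4 - 48.633*r^3 - 54.2835*r^2 - 9.5133*r + 2.235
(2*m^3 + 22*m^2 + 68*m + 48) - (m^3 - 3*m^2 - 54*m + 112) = m^3 + 25*m^2 + 122*m - 64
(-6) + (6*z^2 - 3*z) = 6*z^2 - 3*z - 6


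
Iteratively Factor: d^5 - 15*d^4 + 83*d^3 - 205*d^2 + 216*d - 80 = (d - 4)*(d^4 - 11*d^3 + 39*d^2 - 49*d + 20) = (d - 4)^2*(d^3 - 7*d^2 + 11*d - 5) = (d - 4)^2*(d - 1)*(d^2 - 6*d + 5) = (d - 5)*(d - 4)^2*(d - 1)*(d - 1)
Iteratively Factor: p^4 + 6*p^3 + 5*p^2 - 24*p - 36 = (p - 2)*(p^3 + 8*p^2 + 21*p + 18) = (p - 2)*(p + 2)*(p^2 + 6*p + 9) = (p - 2)*(p + 2)*(p + 3)*(p + 3)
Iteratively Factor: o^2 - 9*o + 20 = (o - 5)*(o - 4)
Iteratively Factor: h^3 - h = (h - 1)*(h^2 + h) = h*(h - 1)*(h + 1)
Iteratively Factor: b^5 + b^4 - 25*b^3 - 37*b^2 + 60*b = (b)*(b^4 + b^3 - 25*b^2 - 37*b + 60) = b*(b + 4)*(b^3 - 3*b^2 - 13*b + 15) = b*(b - 1)*(b + 4)*(b^2 - 2*b - 15) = b*(b - 1)*(b + 3)*(b + 4)*(b - 5)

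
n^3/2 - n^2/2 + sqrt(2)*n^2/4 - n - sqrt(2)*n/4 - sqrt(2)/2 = (n/2 + 1/2)*(n - 2)*(n + sqrt(2)/2)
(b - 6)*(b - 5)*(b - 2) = b^3 - 13*b^2 + 52*b - 60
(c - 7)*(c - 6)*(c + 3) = c^3 - 10*c^2 + 3*c + 126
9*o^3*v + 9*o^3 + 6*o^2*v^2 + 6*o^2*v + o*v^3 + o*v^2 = (3*o + v)^2*(o*v + o)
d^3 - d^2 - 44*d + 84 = (d - 6)*(d - 2)*(d + 7)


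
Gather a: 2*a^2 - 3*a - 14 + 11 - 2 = 2*a^2 - 3*a - 5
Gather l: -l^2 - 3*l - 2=-l^2 - 3*l - 2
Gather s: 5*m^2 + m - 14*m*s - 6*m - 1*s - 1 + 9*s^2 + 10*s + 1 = 5*m^2 - 5*m + 9*s^2 + s*(9 - 14*m)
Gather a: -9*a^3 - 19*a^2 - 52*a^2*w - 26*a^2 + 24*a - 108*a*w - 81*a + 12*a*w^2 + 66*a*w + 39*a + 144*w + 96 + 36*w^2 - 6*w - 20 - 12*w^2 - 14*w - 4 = -9*a^3 + a^2*(-52*w - 45) + a*(12*w^2 - 42*w - 18) + 24*w^2 + 124*w + 72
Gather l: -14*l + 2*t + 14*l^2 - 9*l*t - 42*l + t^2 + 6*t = 14*l^2 + l*(-9*t - 56) + t^2 + 8*t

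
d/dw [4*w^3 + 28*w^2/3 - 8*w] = 12*w^2 + 56*w/3 - 8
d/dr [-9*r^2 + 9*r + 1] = 9 - 18*r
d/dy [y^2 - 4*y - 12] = 2*y - 4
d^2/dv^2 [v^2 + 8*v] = 2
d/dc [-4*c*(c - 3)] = 12 - 8*c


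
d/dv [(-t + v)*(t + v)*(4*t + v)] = -t^2 + 8*t*v + 3*v^2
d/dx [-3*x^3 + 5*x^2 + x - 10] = -9*x^2 + 10*x + 1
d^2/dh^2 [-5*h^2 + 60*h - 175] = -10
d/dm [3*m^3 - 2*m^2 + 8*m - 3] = 9*m^2 - 4*m + 8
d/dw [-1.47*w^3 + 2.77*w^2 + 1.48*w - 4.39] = -4.41*w^2 + 5.54*w + 1.48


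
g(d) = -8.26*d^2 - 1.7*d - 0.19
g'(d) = -16.52*d - 1.7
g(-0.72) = -3.25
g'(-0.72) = 10.19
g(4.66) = -187.48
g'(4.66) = -78.68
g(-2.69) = -55.39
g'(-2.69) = 42.74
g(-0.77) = -3.78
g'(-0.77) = 11.02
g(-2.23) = -37.48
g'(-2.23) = 35.14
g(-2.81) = -60.63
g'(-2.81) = 44.72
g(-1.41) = -14.21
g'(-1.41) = 21.59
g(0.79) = -6.69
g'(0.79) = -14.75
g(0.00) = -0.19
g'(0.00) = -1.70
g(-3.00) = -69.43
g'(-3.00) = 47.86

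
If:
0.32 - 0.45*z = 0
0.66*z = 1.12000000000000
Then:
No Solution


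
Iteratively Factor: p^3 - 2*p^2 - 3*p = (p)*(p^2 - 2*p - 3) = p*(p - 3)*(p + 1)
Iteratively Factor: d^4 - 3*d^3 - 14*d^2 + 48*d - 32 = (d - 4)*(d^3 + d^2 - 10*d + 8) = (d - 4)*(d - 1)*(d^2 + 2*d - 8) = (d - 4)*(d - 2)*(d - 1)*(d + 4)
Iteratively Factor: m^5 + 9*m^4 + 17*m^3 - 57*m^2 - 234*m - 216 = (m - 3)*(m^4 + 12*m^3 + 53*m^2 + 102*m + 72) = (m - 3)*(m + 3)*(m^3 + 9*m^2 + 26*m + 24) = (m - 3)*(m + 3)^2*(m^2 + 6*m + 8) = (m - 3)*(m + 3)^2*(m + 4)*(m + 2)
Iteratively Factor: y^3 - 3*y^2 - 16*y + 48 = (y - 3)*(y^2 - 16) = (y - 3)*(y + 4)*(y - 4)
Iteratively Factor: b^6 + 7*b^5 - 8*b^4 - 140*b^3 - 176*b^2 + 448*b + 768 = (b - 2)*(b^5 + 9*b^4 + 10*b^3 - 120*b^2 - 416*b - 384) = (b - 4)*(b - 2)*(b^4 + 13*b^3 + 62*b^2 + 128*b + 96) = (b - 4)*(b - 2)*(b + 3)*(b^3 + 10*b^2 + 32*b + 32) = (b - 4)*(b - 2)*(b + 3)*(b + 4)*(b^2 + 6*b + 8) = (b - 4)*(b - 2)*(b + 2)*(b + 3)*(b + 4)*(b + 4)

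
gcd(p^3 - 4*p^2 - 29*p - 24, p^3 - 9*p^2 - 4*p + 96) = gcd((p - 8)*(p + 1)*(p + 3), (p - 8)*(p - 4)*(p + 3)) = p^2 - 5*p - 24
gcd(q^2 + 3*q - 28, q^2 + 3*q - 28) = q^2 + 3*q - 28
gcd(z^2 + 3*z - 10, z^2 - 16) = 1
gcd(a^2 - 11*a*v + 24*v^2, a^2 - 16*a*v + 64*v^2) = -a + 8*v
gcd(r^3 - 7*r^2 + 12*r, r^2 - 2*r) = r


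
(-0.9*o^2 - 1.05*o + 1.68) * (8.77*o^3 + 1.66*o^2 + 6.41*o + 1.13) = -7.893*o^5 - 10.7025*o^4 + 7.2216*o^3 - 4.9587*o^2 + 9.5823*o + 1.8984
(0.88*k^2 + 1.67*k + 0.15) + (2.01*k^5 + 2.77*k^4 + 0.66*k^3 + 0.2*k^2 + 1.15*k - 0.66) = 2.01*k^5 + 2.77*k^4 + 0.66*k^3 + 1.08*k^2 + 2.82*k - 0.51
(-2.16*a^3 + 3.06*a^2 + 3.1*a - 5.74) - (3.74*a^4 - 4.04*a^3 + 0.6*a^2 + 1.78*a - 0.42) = -3.74*a^4 + 1.88*a^3 + 2.46*a^2 + 1.32*a - 5.32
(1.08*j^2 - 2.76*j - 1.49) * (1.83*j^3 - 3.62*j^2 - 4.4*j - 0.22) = 1.9764*j^5 - 8.9604*j^4 + 2.5125*j^3 + 17.3002*j^2 + 7.1632*j + 0.3278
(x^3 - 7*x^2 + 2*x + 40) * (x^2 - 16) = x^5 - 7*x^4 - 14*x^3 + 152*x^2 - 32*x - 640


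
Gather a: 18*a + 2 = 18*a + 2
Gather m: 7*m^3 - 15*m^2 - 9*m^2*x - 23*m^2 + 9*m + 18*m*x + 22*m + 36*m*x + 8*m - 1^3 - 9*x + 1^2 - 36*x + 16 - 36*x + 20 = 7*m^3 + m^2*(-9*x - 38) + m*(54*x + 39) - 81*x + 36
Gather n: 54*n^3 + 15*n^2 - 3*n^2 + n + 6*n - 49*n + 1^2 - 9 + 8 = 54*n^3 + 12*n^2 - 42*n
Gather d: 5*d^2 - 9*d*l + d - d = 5*d^2 - 9*d*l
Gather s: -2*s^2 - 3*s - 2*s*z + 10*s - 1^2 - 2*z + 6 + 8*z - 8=-2*s^2 + s*(7 - 2*z) + 6*z - 3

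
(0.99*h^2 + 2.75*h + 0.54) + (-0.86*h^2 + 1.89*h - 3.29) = 0.13*h^2 + 4.64*h - 2.75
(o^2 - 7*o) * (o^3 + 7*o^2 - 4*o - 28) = o^5 - 53*o^3 + 196*o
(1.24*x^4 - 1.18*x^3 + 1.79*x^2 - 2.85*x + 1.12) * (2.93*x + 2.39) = 3.6332*x^5 - 0.4938*x^4 + 2.4245*x^3 - 4.0724*x^2 - 3.5299*x + 2.6768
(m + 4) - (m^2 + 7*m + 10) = -m^2 - 6*m - 6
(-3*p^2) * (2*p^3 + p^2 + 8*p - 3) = -6*p^5 - 3*p^4 - 24*p^3 + 9*p^2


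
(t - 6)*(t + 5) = t^2 - t - 30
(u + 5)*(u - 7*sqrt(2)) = u^2 - 7*sqrt(2)*u + 5*u - 35*sqrt(2)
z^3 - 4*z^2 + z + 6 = (z - 3)*(z - 2)*(z + 1)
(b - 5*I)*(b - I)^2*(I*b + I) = I*b^4 + 7*b^3 + I*b^3 + 7*b^2 - 11*I*b^2 - 5*b - 11*I*b - 5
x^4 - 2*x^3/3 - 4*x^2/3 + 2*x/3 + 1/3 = (x - 1)^2*(x + 1/3)*(x + 1)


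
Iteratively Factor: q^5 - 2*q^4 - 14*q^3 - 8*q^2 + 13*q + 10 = (q - 5)*(q^4 + 3*q^3 + q^2 - 3*q - 2) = (q - 5)*(q + 1)*(q^3 + 2*q^2 - q - 2) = (q - 5)*(q + 1)*(q + 2)*(q^2 - 1) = (q - 5)*(q - 1)*(q + 1)*(q + 2)*(q + 1)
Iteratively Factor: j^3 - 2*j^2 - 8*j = (j - 4)*(j^2 + 2*j) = (j - 4)*(j + 2)*(j)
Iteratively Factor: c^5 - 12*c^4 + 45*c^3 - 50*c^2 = (c)*(c^4 - 12*c^3 + 45*c^2 - 50*c) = c*(c - 5)*(c^3 - 7*c^2 + 10*c) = c^2*(c - 5)*(c^2 - 7*c + 10) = c^2*(c - 5)*(c - 2)*(c - 5)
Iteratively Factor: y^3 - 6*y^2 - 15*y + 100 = (y + 4)*(y^2 - 10*y + 25) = (y - 5)*(y + 4)*(y - 5)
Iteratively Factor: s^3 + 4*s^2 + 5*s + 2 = (s + 1)*(s^2 + 3*s + 2) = (s + 1)*(s + 2)*(s + 1)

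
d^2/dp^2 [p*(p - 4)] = 2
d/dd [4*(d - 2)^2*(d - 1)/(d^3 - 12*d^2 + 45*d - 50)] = 4*(11 - 7*d)/(d^3 - 15*d^2 + 75*d - 125)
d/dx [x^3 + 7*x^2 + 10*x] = 3*x^2 + 14*x + 10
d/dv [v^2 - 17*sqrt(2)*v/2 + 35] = 2*v - 17*sqrt(2)/2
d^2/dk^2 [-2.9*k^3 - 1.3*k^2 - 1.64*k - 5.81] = -17.4*k - 2.6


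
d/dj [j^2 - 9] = 2*j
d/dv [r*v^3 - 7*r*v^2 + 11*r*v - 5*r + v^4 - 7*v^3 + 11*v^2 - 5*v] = 3*r*v^2 - 14*r*v + 11*r + 4*v^3 - 21*v^2 + 22*v - 5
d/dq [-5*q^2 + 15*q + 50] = 15 - 10*q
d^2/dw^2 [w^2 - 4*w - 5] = 2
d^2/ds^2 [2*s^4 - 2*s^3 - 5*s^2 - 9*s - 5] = 24*s^2 - 12*s - 10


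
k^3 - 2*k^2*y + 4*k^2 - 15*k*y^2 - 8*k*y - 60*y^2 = (k + 4)*(k - 5*y)*(k + 3*y)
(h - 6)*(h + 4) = h^2 - 2*h - 24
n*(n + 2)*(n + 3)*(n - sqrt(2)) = n^4 - sqrt(2)*n^3 + 5*n^3 - 5*sqrt(2)*n^2 + 6*n^2 - 6*sqrt(2)*n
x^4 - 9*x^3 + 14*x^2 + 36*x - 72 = (x - 6)*(x - 3)*(x - 2)*(x + 2)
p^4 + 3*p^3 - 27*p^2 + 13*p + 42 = (p - 3)*(p - 2)*(p + 1)*(p + 7)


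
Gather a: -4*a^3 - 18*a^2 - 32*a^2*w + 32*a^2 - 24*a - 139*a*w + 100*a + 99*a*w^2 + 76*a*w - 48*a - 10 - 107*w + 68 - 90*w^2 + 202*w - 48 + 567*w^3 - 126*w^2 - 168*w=-4*a^3 + a^2*(14 - 32*w) + a*(99*w^2 - 63*w + 28) + 567*w^3 - 216*w^2 - 73*w + 10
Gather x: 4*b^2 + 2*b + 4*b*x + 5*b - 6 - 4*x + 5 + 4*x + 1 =4*b^2 + 4*b*x + 7*b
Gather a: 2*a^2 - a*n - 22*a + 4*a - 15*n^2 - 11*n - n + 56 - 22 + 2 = 2*a^2 + a*(-n - 18) - 15*n^2 - 12*n + 36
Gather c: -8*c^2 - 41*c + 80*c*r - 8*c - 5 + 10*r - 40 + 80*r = -8*c^2 + c*(80*r - 49) + 90*r - 45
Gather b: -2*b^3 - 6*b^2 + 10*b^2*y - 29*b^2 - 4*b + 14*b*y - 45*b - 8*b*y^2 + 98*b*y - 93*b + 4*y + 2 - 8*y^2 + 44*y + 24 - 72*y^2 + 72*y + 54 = -2*b^3 + b^2*(10*y - 35) + b*(-8*y^2 + 112*y - 142) - 80*y^2 + 120*y + 80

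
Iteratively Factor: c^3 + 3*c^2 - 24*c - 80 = (c + 4)*(c^2 - c - 20) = (c + 4)^2*(c - 5)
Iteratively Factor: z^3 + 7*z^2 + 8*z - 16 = (z + 4)*(z^2 + 3*z - 4) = (z - 1)*(z + 4)*(z + 4)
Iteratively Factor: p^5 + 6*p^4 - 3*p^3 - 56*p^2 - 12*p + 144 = (p + 3)*(p^4 + 3*p^3 - 12*p^2 - 20*p + 48) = (p - 2)*(p + 3)*(p^3 + 5*p^2 - 2*p - 24) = (p - 2)*(p + 3)*(p + 4)*(p^2 + p - 6) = (p - 2)^2*(p + 3)*(p + 4)*(p + 3)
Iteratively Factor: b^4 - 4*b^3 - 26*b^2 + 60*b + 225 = (b + 3)*(b^3 - 7*b^2 - 5*b + 75) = (b - 5)*(b + 3)*(b^2 - 2*b - 15) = (b - 5)*(b + 3)^2*(b - 5)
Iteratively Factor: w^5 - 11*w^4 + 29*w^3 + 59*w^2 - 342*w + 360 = (w - 5)*(w^4 - 6*w^3 - w^2 + 54*w - 72) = (w - 5)*(w + 3)*(w^3 - 9*w^2 + 26*w - 24) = (w - 5)*(w - 3)*(w + 3)*(w^2 - 6*w + 8) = (w - 5)*(w - 4)*(w - 3)*(w + 3)*(w - 2)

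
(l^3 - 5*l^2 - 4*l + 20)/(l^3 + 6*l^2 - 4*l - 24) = (l - 5)/(l + 6)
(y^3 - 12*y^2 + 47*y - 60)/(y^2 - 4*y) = y - 8 + 15/y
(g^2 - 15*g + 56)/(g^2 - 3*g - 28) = (g - 8)/(g + 4)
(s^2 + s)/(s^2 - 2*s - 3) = s/(s - 3)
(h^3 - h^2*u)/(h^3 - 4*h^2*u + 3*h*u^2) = h/(h - 3*u)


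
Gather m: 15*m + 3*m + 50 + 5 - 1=18*m + 54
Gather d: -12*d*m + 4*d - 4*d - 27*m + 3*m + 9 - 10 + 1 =-12*d*m - 24*m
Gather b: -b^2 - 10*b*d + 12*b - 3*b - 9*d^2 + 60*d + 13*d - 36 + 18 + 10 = -b^2 + b*(9 - 10*d) - 9*d^2 + 73*d - 8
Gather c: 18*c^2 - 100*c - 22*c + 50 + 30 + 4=18*c^2 - 122*c + 84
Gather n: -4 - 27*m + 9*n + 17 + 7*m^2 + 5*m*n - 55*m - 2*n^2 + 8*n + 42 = 7*m^2 - 82*m - 2*n^2 + n*(5*m + 17) + 55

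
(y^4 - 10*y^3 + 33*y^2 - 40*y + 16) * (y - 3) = y^5 - 13*y^4 + 63*y^3 - 139*y^2 + 136*y - 48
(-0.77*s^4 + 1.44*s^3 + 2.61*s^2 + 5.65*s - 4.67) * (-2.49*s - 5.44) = 1.9173*s^5 + 0.6032*s^4 - 14.3325*s^3 - 28.2669*s^2 - 19.1077*s + 25.4048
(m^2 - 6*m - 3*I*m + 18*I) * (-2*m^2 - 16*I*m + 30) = -2*m^4 + 12*m^3 - 10*I*m^3 - 18*m^2 + 60*I*m^2 + 108*m - 90*I*m + 540*I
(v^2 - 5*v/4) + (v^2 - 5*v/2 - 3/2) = 2*v^2 - 15*v/4 - 3/2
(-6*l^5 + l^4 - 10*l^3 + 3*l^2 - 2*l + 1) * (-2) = 12*l^5 - 2*l^4 + 20*l^3 - 6*l^2 + 4*l - 2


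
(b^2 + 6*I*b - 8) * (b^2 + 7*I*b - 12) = b^4 + 13*I*b^3 - 62*b^2 - 128*I*b + 96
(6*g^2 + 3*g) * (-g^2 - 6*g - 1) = -6*g^4 - 39*g^3 - 24*g^2 - 3*g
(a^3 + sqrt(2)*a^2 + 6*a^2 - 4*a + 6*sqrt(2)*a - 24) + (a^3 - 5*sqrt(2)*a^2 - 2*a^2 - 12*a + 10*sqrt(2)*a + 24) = 2*a^3 - 4*sqrt(2)*a^2 + 4*a^2 - 16*a + 16*sqrt(2)*a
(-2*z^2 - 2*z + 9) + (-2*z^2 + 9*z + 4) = -4*z^2 + 7*z + 13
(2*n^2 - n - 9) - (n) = 2*n^2 - 2*n - 9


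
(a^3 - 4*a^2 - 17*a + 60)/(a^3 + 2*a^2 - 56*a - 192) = (a^2 - 8*a + 15)/(a^2 - 2*a - 48)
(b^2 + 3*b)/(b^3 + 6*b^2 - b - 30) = b/(b^2 + 3*b - 10)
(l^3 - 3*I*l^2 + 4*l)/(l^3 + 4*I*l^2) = (l^2 - 3*I*l + 4)/(l*(l + 4*I))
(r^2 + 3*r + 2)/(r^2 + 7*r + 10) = (r + 1)/(r + 5)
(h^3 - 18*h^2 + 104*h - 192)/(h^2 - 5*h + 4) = (h^2 - 14*h + 48)/(h - 1)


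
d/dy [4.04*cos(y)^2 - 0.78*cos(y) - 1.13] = (0.78 - 8.08*cos(y))*sin(y)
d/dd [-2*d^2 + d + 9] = 1 - 4*d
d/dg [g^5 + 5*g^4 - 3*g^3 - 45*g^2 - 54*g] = 5*g^4 + 20*g^3 - 9*g^2 - 90*g - 54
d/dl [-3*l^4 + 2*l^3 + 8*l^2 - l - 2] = -12*l^3 + 6*l^2 + 16*l - 1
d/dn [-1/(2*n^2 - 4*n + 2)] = (n - 1)/(n^2 - 2*n + 1)^2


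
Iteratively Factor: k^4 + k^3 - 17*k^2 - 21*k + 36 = (k + 3)*(k^3 - 2*k^2 - 11*k + 12) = (k - 1)*(k + 3)*(k^2 - k - 12) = (k - 1)*(k + 3)^2*(k - 4)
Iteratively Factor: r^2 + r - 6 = (r - 2)*(r + 3)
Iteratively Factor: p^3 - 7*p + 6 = (p + 3)*(p^2 - 3*p + 2) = (p - 2)*(p + 3)*(p - 1)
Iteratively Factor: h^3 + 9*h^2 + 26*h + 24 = (h + 4)*(h^2 + 5*h + 6) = (h + 2)*(h + 4)*(h + 3)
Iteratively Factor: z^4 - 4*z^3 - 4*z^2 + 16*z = (z - 4)*(z^3 - 4*z) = z*(z - 4)*(z^2 - 4) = z*(z - 4)*(z - 2)*(z + 2)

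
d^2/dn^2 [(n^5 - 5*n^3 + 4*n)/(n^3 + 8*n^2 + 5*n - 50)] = 2*(n^4 + 20*n^3 + 150*n^2 + 158*n - 5)/(n^4 + 20*n^3 + 150*n^2 + 500*n + 625)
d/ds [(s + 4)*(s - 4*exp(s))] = s - (s + 4)*(4*exp(s) - 1) - 4*exp(s)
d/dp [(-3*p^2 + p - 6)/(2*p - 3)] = 3*(-2*p^2 + 6*p + 3)/(4*p^2 - 12*p + 9)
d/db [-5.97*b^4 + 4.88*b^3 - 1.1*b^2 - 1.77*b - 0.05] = -23.88*b^3 + 14.64*b^2 - 2.2*b - 1.77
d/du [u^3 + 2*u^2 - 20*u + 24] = 3*u^2 + 4*u - 20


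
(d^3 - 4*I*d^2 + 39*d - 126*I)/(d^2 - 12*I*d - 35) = (d^2 + 3*I*d + 18)/(d - 5*I)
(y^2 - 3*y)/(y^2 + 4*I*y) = (y - 3)/(y + 4*I)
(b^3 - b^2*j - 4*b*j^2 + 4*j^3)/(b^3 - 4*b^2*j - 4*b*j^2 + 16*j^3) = (b - j)/(b - 4*j)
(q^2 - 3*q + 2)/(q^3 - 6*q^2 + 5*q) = (q - 2)/(q*(q - 5))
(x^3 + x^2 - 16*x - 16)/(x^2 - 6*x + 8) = (x^2 + 5*x + 4)/(x - 2)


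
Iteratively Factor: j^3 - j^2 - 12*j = (j - 4)*(j^2 + 3*j) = (j - 4)*(j + 3)*(j)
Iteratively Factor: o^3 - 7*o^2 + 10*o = (o - 2)*(o^2 - 5*o) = o*(o - 2)*(o - 5)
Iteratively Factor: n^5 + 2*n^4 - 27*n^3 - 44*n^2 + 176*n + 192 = (n + 4)*(n^4 - 2*n^3 - 19*n^2 + 32*n + 48) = (n - 4)*(n + 4)*(n^3 + 2*n^2 - 11*n - 12) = (n - 4)*(n + 1)*(n + 4)*(n^2 + n - 12) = (n - 4)*(n - 3)*(n + 1)*(n + 4)*(n + 4)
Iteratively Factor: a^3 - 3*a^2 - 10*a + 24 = (a - 4)*(a^2 + a - 6) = (a - 4)*(a + 3)*(a - 2)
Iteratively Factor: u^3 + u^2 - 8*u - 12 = (u - 3)*(u^2 + 4*u + 4) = (u - 3)*(u + 2)*(u + 2)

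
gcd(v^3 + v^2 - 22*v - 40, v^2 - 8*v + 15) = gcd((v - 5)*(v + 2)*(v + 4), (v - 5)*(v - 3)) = v - 5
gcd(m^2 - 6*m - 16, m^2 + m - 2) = m + 2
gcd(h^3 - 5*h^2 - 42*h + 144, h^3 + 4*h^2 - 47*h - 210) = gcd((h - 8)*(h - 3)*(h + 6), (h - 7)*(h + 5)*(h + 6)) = h + 6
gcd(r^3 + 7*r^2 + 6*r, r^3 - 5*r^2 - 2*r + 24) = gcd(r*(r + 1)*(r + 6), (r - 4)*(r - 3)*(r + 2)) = 1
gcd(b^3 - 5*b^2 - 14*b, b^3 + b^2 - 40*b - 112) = b - 7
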